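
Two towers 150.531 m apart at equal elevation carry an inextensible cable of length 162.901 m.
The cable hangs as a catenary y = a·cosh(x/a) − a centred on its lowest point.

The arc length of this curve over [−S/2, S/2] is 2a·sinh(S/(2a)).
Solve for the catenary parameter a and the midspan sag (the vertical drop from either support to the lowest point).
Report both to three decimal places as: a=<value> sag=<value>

a=108.485 sag=27.173

seed: a₀ = √(S³/(24(L−S))) = √(150.531³/(24·12.370)) = 107.188563
iter 1: u=0.702178  f(a)=+3.086e-01  f'(a)=-2.424e-01  a ← 107.188563 − (+3.086e-01/-2.424e-01) = 108.461545
iter 2: u=0.693937  f(a)=+5.583e-03  f'(a)=-2.337e-01  a ← 108.461545 − (+5.583e-03/-2.337e-01) = 108.485436
iter 3: u=0.693784  f(a)=+1.902e-06  f'(a)=-2.335e-01  a ← 108.485436 − (+1.902e-06/-2.335e-01) = 108.485444
iter 4: u=0.693784  f(a)=+2.274e-13  f'(a)=-2.335e-01  a ← 108.485444 − (+2.274e-13/-2.335e-01) = 108.485444
converged: |Δa| < 1e-12 after 4 iterations
sag = a·(cosh(S/(2a)) − 1) = 108.485444·(cosh(0.693784) − 1) = 27.173229
T_max/T_min = cosh(S/(2a)) = 1.250478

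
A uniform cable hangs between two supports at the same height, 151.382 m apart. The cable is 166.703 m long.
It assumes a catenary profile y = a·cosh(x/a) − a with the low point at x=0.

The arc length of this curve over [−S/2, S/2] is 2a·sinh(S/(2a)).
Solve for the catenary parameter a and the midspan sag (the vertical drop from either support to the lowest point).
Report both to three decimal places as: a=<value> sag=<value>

seed: a₀ = √(S³/(24(L−S))) = √(151.382³/(24·15.321)) = 97.131966
iter 1: u=0.779259  f(a)=+4.720e-01  f'(a)=-3.350e-01  a ← 97.131966 − (+4.720e-01/-3.350e-01) = 98.540624
iter 2: u=0.768120  f(a)=+1.046e-02  f'(a)=-3.203e-01  a ← 98.540624 − (+1.046e-02/-3.203e-01) = 98.573287
iter 3: u=0.767865  f(a)=+5.401e-06  f'(a)=-3.200e-01  a ← 98.573287 − (+5.401e-06/-3.200e-01) = 98.573304
iter 4: u=0.767865  f(a)=+1.450e-12  f'(a)=-3.200e-01  a ← 98.573304 − (+1.450e-12/-3.200e-01) = 98.573304
converged: |Δa| < 1e-12 after 4 iterations
sag = a·(cosh(S/(2a)) − 1) = 98.573304·(cosh(0.767865) − 1) = 30.516466
T_max/T_min = cosh(S/(2a)) = 1.309581

a=98.573 sag=30.516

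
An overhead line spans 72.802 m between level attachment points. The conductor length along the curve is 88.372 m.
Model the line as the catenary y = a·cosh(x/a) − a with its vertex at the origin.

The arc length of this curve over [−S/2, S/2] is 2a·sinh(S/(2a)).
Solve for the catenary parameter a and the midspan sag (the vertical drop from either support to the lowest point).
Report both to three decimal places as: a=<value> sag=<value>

a=33.118 sag=22.102

seed: a₀ = √(S³/(24(L−S))) = √(72.802³/(24·15.570)) = 32.134018
iter 1: u=1.132787  f(a)=+1.030e+00  f'(a)=-1.099e+00  a ← 32.134018 − (+1.030e+00/-1.099e+00) = 33.071061
iter 2: u=1.100690  f(a)=+4.677e-02  f'(a)=-1.001e+00  a ← 33.071061 − (+4.677e-02/-1.001e+00) = 33.117765
iter 3: u=1.099138  f(a)=+1.066e-04  f'(a)=-9.969e-01  a ← 33.117765 − (+1.066e-04/-9.969e-01) = 33.117872
iter 4: u=1.099135  f(a)=+5.565e-10  f'(a)=-9.969e-01  a ← 33.117872 − (+5.565e-10/-9.969e-01) = 33.117872
iter 5: u=1.099135  f(a)=+0.000e+00  f'(a)=-9.969e-01  a ← 33.117872 − (+0.000e+00/-9.969e-01) = 33.117872
converged: |Δa| < 1e-12 after 5 iterations
sag = a·(cosh(S/(2a)) − 1) = 33.117872·(cosh(1.099135) − 1) = 22.101654
T_max/T_min = cosh(S/(2a)) = 1.667363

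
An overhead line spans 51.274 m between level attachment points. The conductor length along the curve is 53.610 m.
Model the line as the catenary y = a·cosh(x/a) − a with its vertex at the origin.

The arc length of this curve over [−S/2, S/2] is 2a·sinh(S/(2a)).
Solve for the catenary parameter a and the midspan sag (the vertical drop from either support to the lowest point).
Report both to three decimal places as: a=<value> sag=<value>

a=49.366 sag=6.808

seed: a₀ = √(S³/(24(L−S))) = √(51.274³/(24·2.336)) = 49.034727
iter 1: u=0.522834  f(a)=+3.214e-02  f'(a)=-9.791e-02  a ← 49.034727 − (+3.214e-02/-9.791e-02) = 49.362953
iter 2: u=0.519357  f(a)=+3.255e-04  f'(a)=-9.593e-02  a ← 49.362953 − (+3.255e-04/-9.593e-02) = 49.366346
iter 3: u=0.519321  f(a)=+3.416e-08  f'(a)=-9.591e-02  a ← 49.366346 − (+3.416e-08/-9.591e-02) = 49.366346
iter 4: u=0.519321  f(a)=+1.421e-14  f'(a)=-9.591e-02  a ← 49.366346 − (+1.421e-14/-9.591e-02) = 49.366346
converged: |Δa| < 1e-12 after 4 iterations
sag = a·(cosh(S/(2a)) − 1) = 49.366346·(cosh(0.519321) − 1) = 6.807884
T_max/T_min = cosh(S/(2a)) = 1.137905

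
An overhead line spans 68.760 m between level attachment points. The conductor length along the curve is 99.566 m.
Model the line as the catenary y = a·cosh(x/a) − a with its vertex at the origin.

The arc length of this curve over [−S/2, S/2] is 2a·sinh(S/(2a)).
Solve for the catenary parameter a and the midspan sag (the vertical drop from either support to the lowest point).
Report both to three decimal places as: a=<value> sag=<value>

a=22.254 sag=32.276

seed: a₀ = √(S³/(24(L−S))) = √(68.760³/(24·30.806)) = 20.969135
iter 1: u=1.639553  f(a)=+4.416e+00  f'(a)=-3.808e+00  a ← 20.969135 − (+4.416e+00/-3.808e+00) = 22.128783
iter 2: u=1.553633  f(a)=+3.928e-01  f'(a)=-3.158e+00  a ← 22.128783 − (+3.928e-01/-3.158e+00) = 22.253158
iter 3: u=1.544949  f(a)=+3.778e-03  f'(a)=-3.097e+00  a ← 22.253158 − (+3.778e-03/-3.097e+00) = 22.254377
iter 4: u=1.544865  f(a)=+3.569e-07  f'(a)=-3.097e+00  a ← 22.254377 − (+3.569e-07/-3.097e+00) = 22.254377
iter 5: u=1.544865  f(a)=+0.000e+00  f'(a)=-3.097e+00  a ← 22.254377 − (+0.000e+00/-3.097e+00) = 22.254377
converged: |Δa| < 1e-12 after 5 iterations
sag = a·(cosh(S/(2a)) − 1) = 22.254377·(cosh(1.544865) − 1) = 32.276388
T_max/T_min = cosh(S/(2a)) = 2.450339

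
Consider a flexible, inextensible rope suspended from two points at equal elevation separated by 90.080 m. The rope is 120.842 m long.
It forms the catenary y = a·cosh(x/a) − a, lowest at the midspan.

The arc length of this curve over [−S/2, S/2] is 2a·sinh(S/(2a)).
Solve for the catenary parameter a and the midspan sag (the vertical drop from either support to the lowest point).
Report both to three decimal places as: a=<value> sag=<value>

a=32.965 sag=35.864

seed: a₀ = √(S³/(24(L−S))) = √(90.080³/(24·30.762)) = 31.465139
iter 1: u=1.431425  f(a)=+3.310e+00  f'(a)=-2.386e+00  a ← 31.465139 − (+3.310e+00/-2.386e+00) = 32.852056
iter 2: u=1.370995  f(a)=+2.314e-01  f'(a)=-2.063e+00  a ← 32.852056 − (+2.314e-01/-2.063e+00) = 32.964210
iter 3: u=1.366330  f(a)=+1.319e-03  f'(a)=-2.040e+00  a ← 32.964210 − (+1.319e-03/-2.040e+00) = 32.964856
iter 4: u=1.366304  f(a)=+4.342e-08  f'(a)=-2.040e+00  a ← 32.964856 − (+4.342e-08/-2.040e+00) = 32.964856
iter 5: u=1.366304  f(a)=+2.842e-14  f'(a)=-2.040e+00  a ← 32.964856 − (+2.842e-14/-2.040e+00) = 32.964856
converged: |Δa| < 1e-12 after 5 iterations
sag = a·(cosh(S/(2a)) − 1) = 32.964856·(cosh(1.366304) − 1) = 35.863764
T_max/T_min = cosh(S/(2a)) = 2.087939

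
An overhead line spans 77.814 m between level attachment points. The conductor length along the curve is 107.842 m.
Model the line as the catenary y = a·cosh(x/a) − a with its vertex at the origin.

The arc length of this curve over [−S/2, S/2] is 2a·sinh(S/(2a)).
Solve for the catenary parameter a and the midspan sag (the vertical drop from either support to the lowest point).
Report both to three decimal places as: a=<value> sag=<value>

a=26.935 sag=33.339

seed: a₀ = √(S³/(24(L−S))) = √(77.814³/(24·30.028)) = 25.569238
iter 1: u=1.521633  f(a)=+3.674e+00  f'(a)=-2.940e+00  a ← 25.569238 − (+3.674e+00/-2.940e+00) = 26.819174
iter 2: u=1.450716  f(a)=+2.866e-01  f'(a)=-2.497e+00  a ← 26.819174 − (+2.866e-01/-2.497e+00) = 26.933939
iter 3: u=1.444534  f(a)=+2.070e-03  f'(a)=-2.461e+00  a ← 26.933939 − (+2.070e-03/-2.461e+00) = 26.934780
iter 4: u=1.444489  f(a)=+1.097e-07  f'(a)=-2.461e+00  a ← 26.934780 − (+1.097e-07/-2.461e+00) = 26.934780
iter 5: u=1.444489  f(a)=-1.421e-14  f'(a)=-2.461e+00  a ← 26.934780 − (-1.421e-14/-2.461e+00) = 26.934780
converged: |Δa| < 1e-12 after 5 iterations
sag = a·(cosh(S/(2a)) − 1) = 26.934780·(cosh(1.444489) − 1) = 33.339233
T_max/T_min = cosh(S/(2a)) = 2.237776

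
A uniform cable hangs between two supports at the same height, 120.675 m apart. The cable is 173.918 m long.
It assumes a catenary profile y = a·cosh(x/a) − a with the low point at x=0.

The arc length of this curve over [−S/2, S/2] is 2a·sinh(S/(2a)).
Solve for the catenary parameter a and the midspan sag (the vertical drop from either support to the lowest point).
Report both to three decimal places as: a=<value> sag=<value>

a=39.325 sag=56.112

seed: a₀ = √(S³/(24(L−S))) = √(120.675³/(24·53.243)) = 37.084214
iter 1: u=1.627040  f(a)=+7.508e+00  f'(a)=-3.707e+00  a ← 37.084214 − (+7.508e+00/-3.707e+00) = 39.109598
iter 2: u=1.542780  f(a)=+6.590e-01  f'(a)=-3.083e+00  a ← 39.109598 − (+6.590e-01/-3.083e+00) = 39.323386
iter 3: u=1.534392  f(a)=+6.156e-03  f'(a)=-3.025e+00  a ← 39.323386 − (+6.156e-03/-3.025e+00) = 39.325421
iter 4: u=1.534313  f(a)=+5.482e-07  f'(a)=-3.025e+00  a ← 39.325421 − (+5.482e-07/-3.025e+00) = 39.325421
iter 5: u=1.534313  f(a)=+0.000e+00  f'(a)=-3.025e+00  a ← 39.325421 − (+0.000e+00/-3.025e+00) = 39.325421
converged: |Δa| < 1e-12 after 5 iterations
sag = a·(cosh(S/(2a)) − 1) = 39.325421·(cosh(1.534313) − 1) = 56.112289
T_max/T_min = cosh(S/(2a)) = 2.426871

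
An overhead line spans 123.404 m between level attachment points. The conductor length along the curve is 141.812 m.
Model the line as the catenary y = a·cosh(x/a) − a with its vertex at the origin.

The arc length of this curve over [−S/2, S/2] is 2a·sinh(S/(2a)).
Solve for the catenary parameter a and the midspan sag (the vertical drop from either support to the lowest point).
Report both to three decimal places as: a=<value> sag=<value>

a=66.632 sag=30.669

seed: a₀ = √(S³/(24(L−S))) = √(123.404³/(24·18.408)) = 65.220621
iter 1: u=0.946050  f(a)=+8.415e-01  f'(a)=-6.166e-01  a ← 65.220621 − (+8.415e-01/-6.166e-01) = 66.585327
iter 2: u=0.926661  f(a)=+2.714e-02  f'(a)=-5.775e-01  a ← 66.585327 − (+2.714e-02/-5.775e-01) = 66.632324
iter 3: u=0.926007  f(a)=+3.031e-05  f'(a)=-5.762e-01  a ← 66.632324 − (+3.031e-05/-5.762e-01) = 66.632377
iter 4: u=0.926006  f(a)=+3.791e-11  f'(a)=-5.762e-01  a ← 66.632377 − (+3.791e-11/-5.762e-01) = 66.632377
converged: |Δa| < 1e-12 after 4 iterations
sag = a·(cosh(S/(2a)) − 1) = 66.632377·(cosh(0.926006) − 1) = 30.668880
T_max/T_min = cosh(S/(2a)) = 1.460270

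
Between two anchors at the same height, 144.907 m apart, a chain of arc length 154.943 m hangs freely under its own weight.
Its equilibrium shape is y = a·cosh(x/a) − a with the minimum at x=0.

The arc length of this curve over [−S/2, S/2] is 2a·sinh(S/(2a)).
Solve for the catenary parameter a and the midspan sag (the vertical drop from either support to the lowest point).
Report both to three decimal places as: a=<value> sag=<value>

seed: a₀ = √(S³/(24(L−S))) = √(144.907³/(24·10.036)) = 112.395287
iter 1: u=0.644631  f(a)=+2.106e-01  f'(a)=-1.861e-01  a ← 112.395287 − (+2.106e-01/-1.861e-01) = 113.526827
iter 2: u=0.638206  f(a)=+3.223e-03  f'(a)=-1.805e-01  a ← 113.526827 − (+3.223e-03/-1.805e-01) = 113.544685
iter 3: u=0.638106  f(a)=+7.806e-07  f'(a)=-1.804e-01  a ← 113.544685 − (+7.806e-07/-1.804e-01) = 113.544689
iter 4: u=0.638106  f(a)=+2.842e-14  f'(a)=-1.804e-01  a ← 113.544689 − (+2.842e-14/-1.804e-01) = 113.544689
converged: |Δa| < 1e-12 after 4 iterations
sag = a·(cosh(S/(2a)) − 1) = 113.544689·(cosh(0.638106) − 1) = 23.911594
T_max/T_min = cosh(S/(2a)) = 1.210592

a=113.545 sag=23.912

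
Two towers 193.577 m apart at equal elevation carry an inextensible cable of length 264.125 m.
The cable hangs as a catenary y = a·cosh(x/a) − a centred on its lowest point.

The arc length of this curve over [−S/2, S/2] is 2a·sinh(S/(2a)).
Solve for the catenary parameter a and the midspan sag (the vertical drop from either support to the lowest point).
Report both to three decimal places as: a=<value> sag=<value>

seed: a₀ = √(S³/(24(L−S))) = √(193.577³/(24·70.548)) = 65.453467
iter 1: u=1.478738  f(a)=+8.127e+00  f'(a)=-2.665e+00  a ← 65.453467 − (+8.127e+00/-2.665e+00) = 68.502660
iter 2: u=1.412916  f(a)=+6.024e-01  f'(a)=-2.284e+00  a ← 68.502660 − (+6.024e-01/-2.284e+00) = 68.766467
iter 3: u=1.407496  f(a)=+3.896e-03  f'(a)=-2.254e+00  a ← 68.766467 − (+3.896e-03/-2.254e+00) = 68.768195
iter 4: u=1.407460  f(a)=+1.653e-07  f'(a)=-2.254e+00  a ← 68.768195 − (+1.653e-07/-2.254e+00) = 68.768195
iter 5: u=1.407460  f(a)=+0.000e+00  f'(a)=-2.254e+00  a ← 68.768195 − (+0.000e+00/-2.254e+00) = 68.768195
converged: |Δa| < 1e-12 after 5 iterations
sag = a·(cosh(S/(2a)) − 1) = 68.768195·(cosh(1.407460) − 1) = 80.126293
T_max/T_min = cosh(S/(2a)) = 2.165165

a=68.768 sag=80.126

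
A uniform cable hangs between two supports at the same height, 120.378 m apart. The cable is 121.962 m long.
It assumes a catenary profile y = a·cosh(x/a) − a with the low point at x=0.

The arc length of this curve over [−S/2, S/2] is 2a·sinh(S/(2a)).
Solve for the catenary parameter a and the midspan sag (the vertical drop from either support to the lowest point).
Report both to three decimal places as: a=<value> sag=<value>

seed: a₀ = √(S³/(24(L−S))) = √(120.378³/(24·1.584)) = 214.208883
iter 1: u=0.280983  f(a)=+6.265e-03  f'(a)=-1.491e-02  a ← 214.208883 − (+6.265e-03/-1.491e-02) = 214.629153
iter 2: u=0.280433  f(a)=+1.848e-05  f'(a)=-1.482e-02  a ← 214.629153 − (+1.848e-05/-1.482e-02) = 214.630400
iter 3: u=0.280431  f(a)=+1.620e-10  f'(a)=-1.482e-02  a ← 214.630400 − (+1.620e-10/-1.482e-02) = 214.630400
iter 4: u=0.280431  f(a)=+1.421e-14  f'(a)=-1.482e-02  a ← 214.630400 − (+1.421e-14/-1.482e-02) = 214.630400
converged: |Δa| < 1e-12 after 4 iterations
sag = a·(cosh(S/(2a)) − 1) = 214.630400·(cosh(0.280431) − 1) = 8.494881
T_max/T_min = cosh(S/(2a)) = 1.039579

a=214.630 sag=8.495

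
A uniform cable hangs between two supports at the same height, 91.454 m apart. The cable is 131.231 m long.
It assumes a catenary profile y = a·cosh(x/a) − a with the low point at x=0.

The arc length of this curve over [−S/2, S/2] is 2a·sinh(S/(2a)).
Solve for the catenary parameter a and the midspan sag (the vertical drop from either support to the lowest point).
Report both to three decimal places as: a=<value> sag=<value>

a=29.995 sag=42.152

seed: a₀ = √(S³/(24(L−S))) = √(91.454³/(24·39.777)) = 28.306256
iter 1: u=1.615438  f(a)=+5.525e+00  f'(a)=-3.616e+00  a ← 28.306256 − (+5.525e+00/-3.616e+00) = 29.834228
iter 2: u=1.532703  f(a)=+4.789e-01  f'(a)=-3.014e+00  a ← 29.834228 − (+4.789e-01/-3.014e+00) = 29.993126
iter 3: u=1.524583  f(a)=+4.352e-03  f'(a)=-2.959e+00  a ← 29.993126 − (+4.352e-03/-2.959e+00) = 29.994597
iter 4: u=1.524508  f(a)=+3.667e-07  f'(a)=-2.959e+00  a ← 29.994597 − (+3.667e-07/-2.959e+00) = 29.994597
iter 5: u=1.524508  f(a)=-2.842e-14  f'(a)=-2.959e+00  a ← 29.994597 − (-2.842e-14/-2.959e+00) = 29.994597
converged: |Δa| < 1e-12 after 5 iterations
sag = a·(cosh(S/(2a)) − 1) = 29.994597·(cosh(1.524508) − 1) = 42.151572
T_max/T_min = cosh(S/(2a)) = 2.405305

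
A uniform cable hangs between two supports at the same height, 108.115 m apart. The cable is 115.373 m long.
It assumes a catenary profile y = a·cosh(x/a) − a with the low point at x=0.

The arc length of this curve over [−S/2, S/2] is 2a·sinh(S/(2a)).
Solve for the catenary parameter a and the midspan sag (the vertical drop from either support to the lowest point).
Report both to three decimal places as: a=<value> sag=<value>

a=86.020 sag=17.552

seed: a₀ = √(S³/(24(L−S))) = √(108.115³/(24·7.258)) = 85.175526
iter 1: u=0.634660  f(a)=+1.476e-01  f'(a)=-1.774e-01  a ← 85.175526 − (+1.476e-01/-1.774e-01) = 86.007504
iter 2: u=0.628521  f(a)=+2.190e-03  f'(a)=-1.722e-01  a ← 86.007504 − (+2.190e-03/-1.722e-01) = 86.020227
iter 3: u=0.628428  f(a)=+4.985e-07  f'(a)=-1.721e-01  a ← 86.020227 − (+4.985e-07/-1.721e-01) = 86.020230
iter 4: u=0.628428  f(a)=+1.421e-14  f'(a)=-1.721e-01  a ← 86.020230 − (+1.421e-14/-1.721e-01) = 86.020230
converged: |Δa| < 1e-12 after 4 iterations
sag = a·(cosh(S/(2a)) − 1) = 86.020230·(cosh(0.628428) − 1) = 17.552026
T_max/T_min = cosh(S/(2a)) = 1.204045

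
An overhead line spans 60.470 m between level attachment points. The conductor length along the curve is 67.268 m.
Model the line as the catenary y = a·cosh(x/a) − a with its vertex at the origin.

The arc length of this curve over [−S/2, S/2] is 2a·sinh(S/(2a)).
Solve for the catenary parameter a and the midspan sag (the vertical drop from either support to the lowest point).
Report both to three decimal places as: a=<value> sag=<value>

seed: a₀ = √(S³/(24(L−S))) = √(60.470³/(24·6.798)) = 36.814063
iter 1: u=0.821289  f(a)=+2.330e-01  f'(a)=-3.948e-01  a ← 36.814063 − (+2.330e-01/-3.948e-01) = 37.404146
iter 2: u=0.808333  f(a)=+5.720e-03  f'(a)=-3.757e-01  a ← 37.404146 − (+5.720e-03/-3.757e-01) = 37.419372
iter 3: u=0.808004  f(a)=+3.640e-06  f'(a)=-3.752e-01  a ← 37.419372 − (+3.640e-06/-3.752e-01) = 37.419382
iter 4: u=0.808004  f(a)=+1.492e-12  f'(a)=-3.752e-01  a ← 37.419382 − (+1.492e-12/-3.752e-01) = 37.419382
converged: |Δa| < 1e-12 after 4 iterations
sag = a·(cosh(S/(2a)) − 1) = 37.419382·(cosh(0.808004) − 1) = 12.894196
T_max/T_min = cosh(S/(2a)) = 1.344586

a=37.419 sag=12.894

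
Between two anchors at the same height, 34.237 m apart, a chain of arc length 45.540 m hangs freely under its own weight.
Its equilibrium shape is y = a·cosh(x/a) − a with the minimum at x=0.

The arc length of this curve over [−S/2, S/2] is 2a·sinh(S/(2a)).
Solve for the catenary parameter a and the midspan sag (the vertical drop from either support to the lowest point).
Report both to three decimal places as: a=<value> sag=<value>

a=12.725 sag=13.360

seed: a₀ = √(S³/(24(L−S))) = √(34.237³/(24·11.303)) = 12.163010
iter 1: u=1.407423  f(a)=+1.174e+00  f'(a)=-2.254e+00  a ← 12.163010 − (+1.174e+00/-2.254e+00) = 12.683805
iter 2: u=1.349634  f(a)=+7.960e-02  f'(a)=-1.958e+00  a ← 12.683805 − (+7.960e-02/-1.958e+00) = 12.724466
iter 3: u=1.345322  f(a)=+4.249e-04  f'(a)=-1.937e+00  a ← 12.724466 − (+4.249e-04/-1.937e+00) = 12.724685
iter 4: u=1.345298  f(a)=+1.225e-08  f'(a)=-1.937e+00  a ← 12.724685 − (+1.225e-08/-1.937e+00) = 12.724685
iter 5: u=1.345298  f(a)=-7.105e-15  f'(a)=-1.937e+00  a ← 12.724685 − (-7.105e-15/-1.937e+00) = 12.724685
converged: |Δa| < 1e-12 after 5 iterations
sag = a·(cosh(S/(2a)) − 1) = 12.724685·(cosh(1.345298) − 1) = 13.359611
T_max/T_min = cosh(S/(2a)) = 2.049897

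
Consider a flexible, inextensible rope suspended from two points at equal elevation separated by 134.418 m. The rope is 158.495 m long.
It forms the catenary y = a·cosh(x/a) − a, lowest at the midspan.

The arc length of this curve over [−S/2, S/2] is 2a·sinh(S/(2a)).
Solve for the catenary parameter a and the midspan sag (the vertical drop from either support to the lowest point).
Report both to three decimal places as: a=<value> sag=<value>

a=66.505 sag=36.951

seed: a₀ = √(S³/(24(L−S))) = √(134.418³/(24·24.077)) = 64.830495
iter 1: u=1.036688  f(a)=+1.327e+00  f'(a)=-8.257e-01  a ← 64.830495 − (+1.327e+00/-8.257e-01) = 66.438073
iter 2: u=1.011604  f(a)=+5.098e-02  f'(a)=-7.634e-01  a ← 66.438073 − (+5.098e-02/-7.634e-01) = 66.504849
iter 3: u=1.010588  f(a)=+8.183e-05  f'(a)=-7.610e-01  a ← 66.504849 − (+8.183e-05/-7.610e-01) = 66.504957
iter 4: u=1.010586  f(a)=+2.116e-10  f'(a)=-7.609e-01  a ← 66.504957 − (+2.116e-10/-7.609e-01) = 66.504957
iter 5: u=1.010586  f(a)=+2.842e-14  f'(a)=-7.609e-01  a ← 66.504957 − (+2.842e-14/-7.609e-01) = 66.504957
converged: |Δa| < 1e-12 after 5 iterations
sag = a·(cosh(S/(2a)) − 1) = 66.504957·(cosh(1.010586) − 1) = 36.950713
T_max/T_min = cosh(S/(2a)) = 1.555608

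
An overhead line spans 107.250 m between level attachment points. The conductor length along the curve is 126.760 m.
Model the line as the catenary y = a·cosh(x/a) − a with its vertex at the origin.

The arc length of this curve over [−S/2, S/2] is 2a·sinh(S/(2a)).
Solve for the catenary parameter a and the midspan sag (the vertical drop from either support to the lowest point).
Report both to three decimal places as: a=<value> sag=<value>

seed: a₀ = √(S³/(24(L−S))) = √(107.250³/(24·19.510)) = 51.328869
iter 1: u=1.044734  f(a)=+1.093e+00  f'(a)=-8.465e-01  a ← 51.328869 − (+1.093e+00/-8.465e-01) = 52.619903
iter 2: u=1.019101  f(a)=+4.259e-02  f'(a)=-7.817e-01  a ← 52.619903 − (+4.259e-02/-7.817e-01) = 52.674388
iter 3: u=1.018047  f(a)=+7.049e-05  f'(a)=-7.791e-01  a ← 52.674388 − (+7.049e-05/-7.791e-01) = 52.674478
iter 4: u=1.018045  f(a)=+1.938e-10  f'(a)=-7.791e-01  a ← 52.674478 − (+1.938e-10/-7.791e-01) = 52.674478
iter 5: u=1.018045  f(a)=-2.842e-14  f'(a)=-7.791e-01  a ← 52.674478 − (-2.842e-14/-7.791e-01) = 52.674478
converged: |Δa| < 1e-12 after 5 iterations
sag = a·(cosh(S/(2a)) − 1) = 52.674478·(cosh(1.018045) − 1) = 29.736838
T_max/T_min = cosh(S/(2a)) = 1.564540

a=52.674 sag=29.737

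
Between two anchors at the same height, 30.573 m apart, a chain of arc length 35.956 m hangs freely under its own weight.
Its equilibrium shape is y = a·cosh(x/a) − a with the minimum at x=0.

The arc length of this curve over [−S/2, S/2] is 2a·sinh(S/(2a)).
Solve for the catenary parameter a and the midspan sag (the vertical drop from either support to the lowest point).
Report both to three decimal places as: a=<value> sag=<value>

a=15.251 sag=8.325

seed: a₀ = √(S³/(24(L−S))) = √(30.573³/(24·5.383)) = 14.872681
iter 1: u=1.027824  f(a)=+2.916e-01  f'(a)=-8.033e-01  a ← 14.872681 − (+2.916e-01/-8.033e-01) = 15.235680
iter 2: u=1.003336  f(a)=+1.102e-02  f'(a)=-7.436e-01  a ← 15.235680 − (+1.102e-02/-7.436e-01) = 15.250495
iter 3: u=1.002361  f(a)=+1.709e-05  f'(a)=-7.413e-01  a ← 15.250495 − (+1.709e-05/-7.413e-01) = 15.250518
iter 4: u=1.002359  f(a)=+4.130e-11  f'(a)=-7.413e-01  a ← 15.250518 − (+4.130e-11/-7.413e-01) = 15.250518
iter 5: u=1.002359  f(a)=-7.105e-15  f'(a)=-7.413e-01  a ← 15.250518 − (-7.105e-15/-7.413e-01) = 15.250518
converged: |Δa| < 1e-12 after 5 iterations
sag = a·(cosh(S/(2a)) − 1) = 15.250518·(cosh(1.002359) − 1) = 8.324613
T_max/T_min = cosh(S/(2a)) = 1.545858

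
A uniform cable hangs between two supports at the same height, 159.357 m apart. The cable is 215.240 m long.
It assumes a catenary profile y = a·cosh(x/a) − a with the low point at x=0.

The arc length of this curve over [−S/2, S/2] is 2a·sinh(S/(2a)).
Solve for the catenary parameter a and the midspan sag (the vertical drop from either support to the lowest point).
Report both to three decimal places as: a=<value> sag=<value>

a=57.614 sag=64.457

seed: a₀ = √(S³/(24(L−S))) = √(159.357³/(24·55.883)) = 54.930208
iter 1: u=1.450541  f(a)=+6.182e+00  f'(a)=-2.496e+00  a ← 54.930208 − (+6.182e+00/-2.496e+00) = 57.406866
iter 2: u=1.387961  f(a)=+4.427e-01  f'(a)=-2.150e+00  a ← 57.406866 − (+4.427e-01/-2.150e+00) = 57.612736
iter 3: u=1.383001  f(a)=+2.657e-03  f'(a)=-2.125e+00  a ← 57.612736 − (+2.657e-03/-2.125e+00) = 57.613987
iter 4: u=1.382971  f(a)=+9.700e-08  f'(a)=-2.125e+00  a ← 57.613987 − (+9.700e-08/-2.125e+00) = 57.613987
iter 5: u=1.382971  f(a)=-2.842e-14  f'(a)=-2.125e+00  a ← 57.613987 − (-2.842e-14/-2.125e+00) = 57.613987
converged: |Δa| < 1e-12 after 5 iterations
sag = a·(cosh(S/(2a)) − 1) = 57.613987·(cosh(1.382971) − 1) = 64.457451
T_max/T_min = cosh(S/(2a)) = 2.118781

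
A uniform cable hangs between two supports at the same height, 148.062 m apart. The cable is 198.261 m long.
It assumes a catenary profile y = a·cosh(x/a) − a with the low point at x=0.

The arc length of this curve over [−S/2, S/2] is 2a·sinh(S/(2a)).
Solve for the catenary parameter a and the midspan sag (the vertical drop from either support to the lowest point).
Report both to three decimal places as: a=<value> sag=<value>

a=54.363 sag=58.696

seed: a₀ = √(S³/(24(L−S))) = √(148.062³/(24·50.199)) = 51.905367
iter 1: u=1.426269  f(a)=+5.360e+00  f'(a)=-2.357e+00  a ← 51.905367 − (+5.360e+00/-2.357e+00) = 54.179157
iter 2: u=1.366411  f(a)=+3.723e-01  f'(a)=-2.040e+00  a ← 54.179157 − (+3.723e-01/-2.040e+00) = 54.361655
iter 3: u=1.361824  f(a)=+2.093e-03  f'(a)=-2.017e+00  a ← 54.361655 − (+2.093e-03/-2.017e+00) = 54.362692
iter 4: u=1.361798  f(a)=+6.698e-08  f'(a)=-2.017e+00  a ← 54.362692 − (+6.698e-08/-2.017e+00) = 54.362692
iter 5: u=1.361798  f(a)=-5.684e-14  f'(a)=-2.017e+00  a ← 54.362692 − (-5.684e-14/-2.017e+00) = 54.362692
converged: |Δa| < 1e-12 after 5 iterations
sag = a·(cosh(S/(2a)) − 1) = 54.362692·(cosh(1.361798) − 1) = 58.695515
T_max/T_min = cosh(S/(2a)) = 2.079702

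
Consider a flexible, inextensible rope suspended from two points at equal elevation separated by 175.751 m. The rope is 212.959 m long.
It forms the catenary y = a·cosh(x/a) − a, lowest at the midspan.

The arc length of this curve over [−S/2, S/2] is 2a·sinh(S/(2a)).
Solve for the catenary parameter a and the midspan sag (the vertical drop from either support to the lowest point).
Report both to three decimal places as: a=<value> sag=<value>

seed: a₀ = √(S³/(24(L−S))) = √(175.751³/(24·37.208)) = 77.969172
iter 1: u=1.127054  f(a)=+2.436e+00  f'(a)=-1.081e+00  a ← 77.969172 − (+2.436e+00/-1.081e+00) = 80.221953
iter 2: u=1.095405  f(a)=+1.096e-01  f'(a)=-9.860e-01  a ← 80.221953 − (+1.096e-01/-9.860e-01) = 80.333070
iter 3: u=1.093889  f(a)=+2.448e-04  f'(a)=-9.816e-01  a ← 80.333070 − (+2.448e-04/-9.816e-01) = 80.333319
iter 4: u=1.093886  f(a)=+1.227e-09  f'(a)=-9.816e-01  a ← 80.333319 − (+1.227e-09/-9.816e-01) = 80.333319
iter 5: u=1.093886  f(a)=+0.000e+00  f'(a)=-9.816e-01  a ← 80.333319 − (+0.000e+00/-9.816e-01) = 80.333319
converged: |Δa| < 1e-12 after 5 iterations
sag = a·(cosh(S/(2a)) − 1) = 80.333319·(cosh(1.093886) − 1) = 53.050811
T_max/T_min = cosh(S/(2a)) = 1.660384

a=80.333 sag=53.051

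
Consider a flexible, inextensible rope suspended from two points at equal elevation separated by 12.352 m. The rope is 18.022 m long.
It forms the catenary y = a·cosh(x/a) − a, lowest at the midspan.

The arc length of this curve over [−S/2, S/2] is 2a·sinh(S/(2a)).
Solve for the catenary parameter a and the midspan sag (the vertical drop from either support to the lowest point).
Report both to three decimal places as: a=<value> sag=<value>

seed: a₀ = √(S³/(24(L−S))) = √(12.352³/(24·5.670)) = 3.721421
iter 1: u=1.659581  f(a)=+8.340e-01  f'(a)=-3.973e+00  a ← 3.721421 − (+8.340e-01/-3.973e+00) = 3.931325
iter 2: u=1.570972  f(a)=+7.577e-02  f'(a)=-3.281e+00  a ← 3.931325 − (+7.577e-02/-3.281e+00) = 3.954414
iter 3: u=1.561799  f(a)=+7.633e-04  f'(a)=-3.216e+00  a ← 3.954414 − (+7.633e-04/-3.216e+00) = 3.954651
iter 4: u=1.561705  f(a)=+7.919e-08  f'(a)=-3.215e+00  a ← 3.954651 − (+7.919e-08/-3.215e+00) = 3.954651
iter 5: u=1.561705  f(a)=+0.000e+00  f'(a)=-3.215e+00  a ← 3.954651 − (+0.000e+00/-3.215e+00) = 3.954651
converged: |Δa| < 1e-12 after 5 iterations
sag = a·(cosh(S/(2a)) − 1) = 3.954651·(cosh(1.561705) − 1) = 5.885948
T_max/T_min = cosh(S/(2a)) = 2.488361

a=3.955 sag=5.886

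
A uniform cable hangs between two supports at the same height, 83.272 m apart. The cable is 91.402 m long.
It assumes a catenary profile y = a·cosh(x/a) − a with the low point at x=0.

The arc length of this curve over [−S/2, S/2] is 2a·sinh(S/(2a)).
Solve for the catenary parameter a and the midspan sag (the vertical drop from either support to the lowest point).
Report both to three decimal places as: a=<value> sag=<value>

seed: a₀ = √(S³/(24(L−S))) = √(83.272³/(24·8.130)) = 54.399837
iter 1: u=0.765370  f(a)=+2.415e-01  f'(a)=-3.168e-01  a ← 54.399837 − (+2.415e-01/-3.168e-01) = 55.162115
iter 2: u=0.754793  f(a)=+5.169e-03  f'(a)=-3.033e-01  a ← 55.162115 − (+5.169e-03/-3.033e-01) = 55.179156
iter 3: u=0.754560  f(a)=+2.484e-06  f'(a)=-3.031e-01  a ← 55.179156 − (+2.484e-06/-3.031e-01) = 55.179164
iter 4: u=0.754560  f(a)=+5.684e-13  f'(a)=-3.031e-01  a ← 55.179164 − (+5.684e-13/-3.031e-01) = 55.179164
converged: |Δa| < 1e-12 after 4 iterations
sag = a·(cosh(S/(2a)) − 1) = 55.179164·(cosh(0.754560) − 1) = 16.468038
T_max/T_min = cosh(S/(2a)) = 1.298447

a=55.179 sag=16.468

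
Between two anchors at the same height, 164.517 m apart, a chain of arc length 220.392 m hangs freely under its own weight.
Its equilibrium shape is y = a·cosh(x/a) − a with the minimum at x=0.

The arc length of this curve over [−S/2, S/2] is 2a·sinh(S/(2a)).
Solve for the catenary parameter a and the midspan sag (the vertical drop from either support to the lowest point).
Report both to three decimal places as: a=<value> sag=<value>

seed: a₀ = √(S³/(24(L−S))) = √(164.517³/(24·55.875)) = 57.623785
iter 1: u=1.427509  f(a)=+5.977e+00  f'(a)=-2.364e+00  a ← 57.623785 − (+5.977e+00/-2.364e+00) = 60.151841
iter 2: u=1.367514  f(a)=+4.159e-01  f'(a)=-2.046e+00  a ← 60.151841 − (+4.159e-01/-2.046e+00) = 60.355113
iter 3: u=1.362909  f(a)=+2.346e-03  f'(a)=-2.023e+00  a ← 60.355113 − (+2.346e-03/-2.023e+00) = 60.356272
iter 4: u=1.362882  f(a)=+7.557e-08  f'(a)=-2.023e+00  a ← 60.356272 − (+7.557e-08/-2.023e+00) = 60.356272
iter 5: u=1.362882  f(a)=+0.000e+00  f'(a)=-2.023e+00  a ← 60.356272 − (+0.000e+00/-2.023e+00) = 60.356272
converged: |Δa| < 1e-12 after 5 iterations
sag = a·(cosh(S/(2a)) − 1) = 60.356272·(cosh(1.362882) − 1) = 65.286228
T_max/T_min = cosh(S/(2a)) = 2.081681

a=60.356 sag=65.286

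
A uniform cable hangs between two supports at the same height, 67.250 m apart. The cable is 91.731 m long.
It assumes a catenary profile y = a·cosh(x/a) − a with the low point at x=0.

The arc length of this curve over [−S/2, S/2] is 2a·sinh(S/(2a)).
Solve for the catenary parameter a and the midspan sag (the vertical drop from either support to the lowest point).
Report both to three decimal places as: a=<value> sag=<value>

seed: a₀ = √(S³/(24(L−S))) = √(67.250³/(24·24.481)) = 22.751930
iter 1: u=1.477897  f(a)=+2.817e+00  f'(a)=-2.660e+00  a ← 22.751930 − (+2.817e+00/-2.660e+00) = 23.810823
iter 2: u=1.412173  f(a)=+2.086e-01  f'(a)=-2.280e+00  a ← 23.810823 − (+2.086e-01/-2.280e+00) = 23.902327
iter 3: u=1.406767  f(a)=+1.346e-03  f'(a)=-2.250e+00  a ← 23.902327 − (+1.346e-03/-2.250e+00) = 23.902925
iter 4: u=1.406732  f(a)=+5.684e-08  f'(a)=-2.250e+00  a ← 23.902925 − (+5.684e-08/-2.250e+00) = 23.902925
iter 5: u=1.406732  f(a)=+0.000e+00  f'(a)=-2.250e+00  a ← 23.902925 − (+0.000e+00/-2.250e+00) = 23.902925
converged: |Δa| < 1e-12 after 5 iterations
sag = a·(cosh(S/(2a)) − 1) = 23.902925·(cosh(1.406732) − 1) = 27.817418
T_max/T_min = cosh(S/(2a)) = 2.163766

a=23.903 sag=27.817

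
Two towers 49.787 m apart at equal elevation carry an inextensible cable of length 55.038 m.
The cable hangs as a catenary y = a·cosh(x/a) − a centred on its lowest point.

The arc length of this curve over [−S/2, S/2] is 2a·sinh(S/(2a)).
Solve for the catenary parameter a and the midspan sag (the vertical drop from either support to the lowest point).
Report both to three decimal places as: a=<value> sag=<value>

seed: a₀ = √(S³/(24(L−S))) = √(49.787³/(24·5.251)) = 31.293008
iter 1: u=0.795497  f(a)=+1.687e-01  f'(a)=-3.573e-01  a ← 31.293008 − (+1.687e-01/-3.573e-01) = 31.765046
iter 2: u=0.783676  f(a)=+3.892e-03  f'(a)=-3.410e-01  a ← 31.765046 − (+3.892e-03/-3.410e-01) = 31.776460
iter 3: u=0.783394  f(a)=+2.181e-06  f'(a)=-3.406e-01  a ← 31.776460 − (+2.181e-06/-3.406e-01) = 31.776467
iter 4: u=0.783394  f(a)=+6.821e-13  f'(a)=-3.406e-01  a ← 31.776467 − (+6.821e-13/-3.406e-01) = 31.776467
converged: |Δa| < 1e-12 after 4 iterations
sag = a·(cosh(S/(2a)) − 1) = 31.776467·(cosh(0.783394) − 1) = 10.259699
T_max/T_min = cosh(S/(2a)) = 1.322871

a=31.776 sag=10.260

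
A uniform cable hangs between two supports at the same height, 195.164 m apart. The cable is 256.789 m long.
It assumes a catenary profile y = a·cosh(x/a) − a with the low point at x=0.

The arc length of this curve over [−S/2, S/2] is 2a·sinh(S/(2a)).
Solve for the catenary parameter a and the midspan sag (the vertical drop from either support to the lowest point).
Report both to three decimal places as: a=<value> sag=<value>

seed: a₀ = √(S³/(24(L−S))) = √(195.164³/(24·61.625)) = 70.894979
iter 1: u=1.376430  f(a)=+6.108e+00  f'(a)=-2.091e+00  a ← 70.894979 − (+6.108e+00/-2.091e+00) = 73.816151
iter 2: u=1.321960  f(a)=+3.978e-01  f'(a)=-1.827e+00  a ← 73.816151 − (+3.978e-01/-1.827e+00) = 74.033926
iter 3: u=1.318071  f(a)=+1.947e-03  f'(a)=-1.809e+00  a ← 74.033926 − (+1.947e-03/-1.809e+00) = 74.035003
iter 4: u=1.318052  f(a)=+4.717e-08  f'(a)=-1.809e+00  a ← 74.035003 − (+4.717e-08/-1.809e+00) = 74.035003
iter 5: u=1.318052  f(a)=-5.684e-14  f'(a)=-1.809e+00  a ← 74.035003 − (-5.684e-14/-1.809e+00) = 74.035003
converged: |Δa| < 1e-12 after 5 iterations
sag = a·(cosh(S/(2a)) − 1) = 74.035003·(cosh(1.318052) − 1) = 74.175419
T_max/T_min = cosh(S/(2a)) = 2.001897

a=74.035 sag=74.175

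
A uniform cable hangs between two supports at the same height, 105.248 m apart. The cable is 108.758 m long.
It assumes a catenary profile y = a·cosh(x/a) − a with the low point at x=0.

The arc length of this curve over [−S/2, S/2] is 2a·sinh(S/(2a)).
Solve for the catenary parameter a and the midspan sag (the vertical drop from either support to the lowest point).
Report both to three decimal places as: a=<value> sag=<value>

seed: a₀ = √(S³/(24(L−S))) = √(105.248³/(24·3.510)) = 117.641783
iter 1: u=0.447324  f(a)=+3.529e-02  f'(a)=-6.088e-02  a ← 117.641783 − (+3.529e-02/-6.088e-02) = 118.221413
iter 2: u=0.445131  f(a)=+2.625e-04  f'(a)=-5.997e-02  a ← 118.221413 − (+2.625e-04/-5.997e-02) = 118.225789
iter 3: u=0.445114  f(a)=+1.477e-08  f'(a)=-5.997e-02  a ← 118.225789 − (+1.477e-08/-5.997e-02) = 118.225790
iter 4: u=0.445114  f(a)=+1.421e-14  f'(a)=-5.997e-02  a ← 118.225790 − (+1.421e-14/-5.997e-02) = 118.225790
converged: |Δa| < 1e-12 after 4 iterations
sag = a·(cosh(S/(2a)) − 1) = 118.225790·(cosh(0.445114) − 1) = 11.906501
T_max/T_min = cosh(S/(2a)) = 1.100710

a=118.226 sag=11.907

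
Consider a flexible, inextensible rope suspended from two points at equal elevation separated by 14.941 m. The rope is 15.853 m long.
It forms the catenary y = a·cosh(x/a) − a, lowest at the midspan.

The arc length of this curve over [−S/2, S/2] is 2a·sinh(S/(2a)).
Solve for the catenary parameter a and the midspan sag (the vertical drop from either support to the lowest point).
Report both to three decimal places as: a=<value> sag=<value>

a=12.456 sag=2.308

seed: a₀ = √(S³/(24(L−S))) = √(14.941³/(24·0.912)) = 12.344300
iter 1: u=0.605178  f(a)=+1.685e-02  f'(a)=-1.532e-01  a ← 12.344300 − (+1.685e-02/-1.532e-01) = 12.454236
iter 2: u=0.599836  f(a)=+2.277e-04  f'(a)=-1.491e-01  a ← 12.454236 − (+2.277e-04/-1.491e-01) = 12.455763
iter 3: u=0.599763  f(a)=+4.286e-08  f'(a)=-1.491e-01  a ← 12.455763 − (+4.286e-08/-1.491e-01) = 12.455763
iter 4: u=0.599763  f(a)=+1.776e-15  f'(a)=-1.491e-01  a ← 12.455763 − (+1.776e-15/-1.491e-01) = 12.455763
converged: |Δa| < 1e-12 after 4 iterations
sag = a·(cosh(S/(2a)) − 1) = 12.455763·(cosh(0.599763) − 1) = 2.308228
T_max/T_min = cosh(S/(2a)) = 1.185314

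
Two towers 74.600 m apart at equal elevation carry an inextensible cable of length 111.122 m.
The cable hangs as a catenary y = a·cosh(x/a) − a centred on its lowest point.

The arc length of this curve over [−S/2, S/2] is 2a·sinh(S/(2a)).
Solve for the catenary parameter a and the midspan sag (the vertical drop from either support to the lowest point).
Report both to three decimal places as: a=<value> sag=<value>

seed: a₀ = √(S³/(24(L−S))) = √(74.600³/(24·36.522)) = 21.763330
iter 1: u=1.713892  f(a)=+5.755e+00  f'(a)=-4.451e+00  a ← 21.763330 − (+5.755e+00/-4.451e+00) = 23.056156
iter 2: u=1.617789  f(a)=+5.527e-01  f'(a)=-3.634e+00  a ← 23.056156 − (+5.527e-01/-3.634e+00) = 23.208237
iter 3: u=1.607188  f(a)=+6.293e-03  f'(a)=-3.552e+00  a ← 23.208237 − (+6.293e-03/-3.552e+00) = 23.210009
iter 4: u=1.607065  f(a)=+8.363e-07  f'(a)=-3.551e+00  a ← 23.210009 − (+8.363e-07/-3.551e+00) = 23.210009
iter 5: u=1.607065  f(a)=+2.842e-14  f'(a)=-3.551e+00  a ← 23.210009 − (+2.842e-14/-3.551e+00) = 23.210009
converged: |Δa| < 1e-12 after 5 iterations
sag = a·(cosh(S/(2a)) − 1) = 23.210009·(cosh(1.607065) − 1) = 37.004019
T_max/T_min = cosh(S/(2a)) = 2.594313

a=23.210 sag=37.004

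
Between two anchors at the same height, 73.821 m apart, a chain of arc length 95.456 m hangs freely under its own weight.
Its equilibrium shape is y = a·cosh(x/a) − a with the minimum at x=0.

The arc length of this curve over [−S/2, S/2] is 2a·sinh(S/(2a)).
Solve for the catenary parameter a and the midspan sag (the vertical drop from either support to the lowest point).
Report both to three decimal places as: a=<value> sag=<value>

a=28.984 sag=26.855

seed: a₀ = √(S³/(24(L−S))) = √(73.821³/(24·21.635)) = 27.834653
iter 1: u=1.326063  f(a)=+1.984e+00  f'(a)=-1.846e+00  a ← 27.834653 − (+1.984e+00/-1.846e+00) = 28.909523
iter 2: u=1.276759  f(a)=+1.207e-01  f'(a)=-1.627e+00  a ← 28.909523 − (+1.207e-01/-1.627e+00) = 28.983697
iter 3: u=1.273492  f(a)=+5.109e-04  f'(a)=-1.614e+00  a ← 28.983697 − (+5.109e-04/-1.614e+00) = 28.984013
iter 4: u=1.273478  f(a)=+9.236e-09  f'(a)=-1.613e+00  a ← 28.984013 − (+9.236e-09/-1.613e+00) = 28.984013
iter 5: u=1.273478  f(a)=+0.000e+00  f'(a)=-1.613e+00  a ← 28.984013 − (+0.000e+00/-1.613e+00) = 28.984013
converged: |Δa| < 1e-12 after 5 iterations
sag = a·(cosh(S/(2a)) − 1) = 28.984013·(cosh(1.273478) − 1) = 26.855355
T_max/T_min = cosh(S/(2a)) = 1.926557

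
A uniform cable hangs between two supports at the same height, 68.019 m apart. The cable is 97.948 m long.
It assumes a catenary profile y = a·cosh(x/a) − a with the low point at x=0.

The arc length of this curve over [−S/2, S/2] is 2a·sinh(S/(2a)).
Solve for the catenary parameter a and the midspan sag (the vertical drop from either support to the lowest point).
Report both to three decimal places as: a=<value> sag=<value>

a=22.193 sag=31.575

seed: a₀ = √(S³/(24(L−S))) = √(68.019³/(24·29.929)) = 20.931177
iter 1: u=1.624825  f(a)=+4.208e+00  f'(a)=-3.690e+00  a ← 20.931177 − (+4.208e+00/-3.690e+00) = 22.071807
iter 2: u=1.540857  f(a)=+3.685e-01  f'(a)=-3.069e+00  a ← 22.071807 − (+3.685e-01/-3.069e+00) = 22.191864
iter 3: u=1.532521  f(a)=+3.424e-03  f'(a)=-3.012e+00  a ← 22.191864 − (+3.424e-03/-3.012e+00) = 22.193001
iter 4: u=1.532443  f(a)=+3.017e-07  f'(a)=-3.012e+00  a ← 22.193001 − (+3.017e-07/-3.012e+00) = 22.193001
iter 5: u=1.532443  f(a)=+1.421e-14  f'(a)=-3.012e+00  a ← 22.193001 − (+1.421e-14/-3.012e+00) = 22.193001
converged: |Δa| < 1e-12 after 5 iterations
sag = a·(cosh(S/(2a)) − 1) = 22.193001·(cosh(1.532443) − 1) = 31.574851
T_max/T_min = cosh(S/(2a)) = 2.422739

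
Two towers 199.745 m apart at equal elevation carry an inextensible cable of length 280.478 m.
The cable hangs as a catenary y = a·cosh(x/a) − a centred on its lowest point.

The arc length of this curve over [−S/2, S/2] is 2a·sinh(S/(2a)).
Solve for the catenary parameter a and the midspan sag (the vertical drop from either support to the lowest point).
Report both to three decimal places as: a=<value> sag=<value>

seed: a₀ = √(S³/(24(L−S))) = √(199.745³/(24·80.733)) = 64.133170
iter 1: u=1.557267  f(a)=+1.037e+01  f'(a)=-3.184e+00  a ← 64.133170 − (+1.037e+01/-3.184e+00) = 67.391771
iter 2: u=1.481969  f(a)=+8.431e-01  f'(a)=-2.685e+00  a ← 67.391771 − (+8.431e-01/-2.685e+00) = 67.705731
iter 3: u=1.475097  f(a)=+6.657e-03  f'(a)=-2.643e+00  a ← 67.705731 − (+6.657e-03/-2.643e+00) = 67.708249
iter 4: u=1.475042  f(a)=+4.222e-07  f'(a)=-2.643e+00  a ← 67.708249 − (+4.222e-07/-2.643e+00) = 67.708250
iter 5: u=1.475042  f(a)=+0.000e+00  f'(a)=-2.643e+00  a ← 67.708250 − (+0.000e+00/-2.643e+00) = 67.708250
converged: |Δa| < 1e-12 after 5 iterations
sag = a·(cosh(S/(2a)) − 1) = 67.708250·(cosh(1.475042) − 1) = 88.020310
T_max/T_min = cosh(S/(2a)) = 2.299994

a=67.708 sag=88.020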